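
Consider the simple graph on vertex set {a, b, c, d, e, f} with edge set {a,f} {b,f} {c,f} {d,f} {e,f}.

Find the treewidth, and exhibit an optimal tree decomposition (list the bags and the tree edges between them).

Every bag has size at most 2, so the width is 2 − 1 = 1 and tw(G) ≤ 1. Since G has at least one edge (e.g. f–d), it is not an edgeless graph, so tw(G) ≥ 1. Combining the bounds, tw(G) = 1.

Treewidth 1.
One optimal decomposition is:
Bags: B1 = {d, f}  B2 = {c, f}  B3 = {e, f}  B4 = {a, f}  B5 = {b, f}
Tree: B1–B2, B1–B3, B1–B4, B2–B5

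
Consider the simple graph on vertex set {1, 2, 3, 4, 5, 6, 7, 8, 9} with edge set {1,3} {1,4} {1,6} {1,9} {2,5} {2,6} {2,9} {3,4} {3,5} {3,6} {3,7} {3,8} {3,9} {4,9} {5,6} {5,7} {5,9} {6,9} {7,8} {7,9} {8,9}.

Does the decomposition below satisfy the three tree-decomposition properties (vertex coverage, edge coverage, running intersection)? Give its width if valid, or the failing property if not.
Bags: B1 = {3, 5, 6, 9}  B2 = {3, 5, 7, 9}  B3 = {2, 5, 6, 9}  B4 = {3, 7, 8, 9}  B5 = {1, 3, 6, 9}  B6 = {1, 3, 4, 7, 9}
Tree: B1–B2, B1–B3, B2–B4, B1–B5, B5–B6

A tree decomposition must satisfy three properties: every vertex lies in some bag; for every edge, both endpoints lie together in some bag; and for every vertex, the bags containing it form a connected subtree. Here bags containing vertex 7 are not connected in the tree, so the decomposition is invalid.

No — bags containing vertex 7 are not connected in the tree.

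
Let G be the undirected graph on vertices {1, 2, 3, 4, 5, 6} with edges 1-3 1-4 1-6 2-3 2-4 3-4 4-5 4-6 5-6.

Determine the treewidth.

A width-2 tree decomposition is:
Bags: B1 = {2, 3, 4}  B2 = {1, 3, 4}  B3 = {1, 4, 6}  B4 = {4, 5, 6}
Tree: B1–B2, B2–B3, B3–B4
Every bag has size at most 3, so the width is 3 − 1 = 2 and tw(G) ≤ 2. On the other hand G contains the 3-clique {1, 3, 4}. A clique must lie in a single bag of any decomposition, so no decomposition can have width below 2. Hence tw(G) = 2 exactly.

2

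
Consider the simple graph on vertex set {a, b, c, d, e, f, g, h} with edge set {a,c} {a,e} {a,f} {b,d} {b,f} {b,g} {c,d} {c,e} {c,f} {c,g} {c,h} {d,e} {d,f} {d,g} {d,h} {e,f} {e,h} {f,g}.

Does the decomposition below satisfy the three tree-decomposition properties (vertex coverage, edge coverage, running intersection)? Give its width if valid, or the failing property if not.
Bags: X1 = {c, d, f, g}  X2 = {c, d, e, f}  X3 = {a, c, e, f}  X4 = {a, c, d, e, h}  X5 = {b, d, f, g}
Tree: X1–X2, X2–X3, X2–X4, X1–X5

No — bags containing vertex a are not connected in the tree.

A tree decomposition must satisfy three properties: every vertex lies in some bag; for every edge, both endpoints lie together in some bag; and for every vertex, the bags containing it form a connected subtree. Here bags containing vertex a are not connected in the tree, so the decomposition is invalid.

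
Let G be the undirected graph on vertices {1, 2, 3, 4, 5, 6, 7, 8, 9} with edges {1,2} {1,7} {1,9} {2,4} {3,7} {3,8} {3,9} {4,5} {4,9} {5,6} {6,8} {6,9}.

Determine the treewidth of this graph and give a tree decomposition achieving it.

The largest bag has 4 vertices, giving width 3; this decomposition certifies tw(G) ≤ 3. For the lower bound: the 4 vertex sets {1,2,7}, {3}, {9}, {4,5,6,8} are disjoint, each induces a connected subgraph, and every pair is joined by at least one edge of G. Contracting each set to a single vertex therefore yields K_{4} as a minor, and since treewidth is minor-monotone, tw(G) ≥ tw(K_{4}) = 3. The upper and lower bounds meet at 3, so that is the treewidth.

Treewidth 3.
One optimal decomposition is:
Bags: B1 = {1, 2, 3, 7}  B2 = {1, 2, 3, 9}  B3 = {2, 3, 4, 9}  B4 = {3, 4, 8, 9}  B5 = {4, 6, 8, 9}  B6 = {4, 5, 6, 8}
Tree: B1–B2, B2–B3, B3–B4, B4–B5, B5–B6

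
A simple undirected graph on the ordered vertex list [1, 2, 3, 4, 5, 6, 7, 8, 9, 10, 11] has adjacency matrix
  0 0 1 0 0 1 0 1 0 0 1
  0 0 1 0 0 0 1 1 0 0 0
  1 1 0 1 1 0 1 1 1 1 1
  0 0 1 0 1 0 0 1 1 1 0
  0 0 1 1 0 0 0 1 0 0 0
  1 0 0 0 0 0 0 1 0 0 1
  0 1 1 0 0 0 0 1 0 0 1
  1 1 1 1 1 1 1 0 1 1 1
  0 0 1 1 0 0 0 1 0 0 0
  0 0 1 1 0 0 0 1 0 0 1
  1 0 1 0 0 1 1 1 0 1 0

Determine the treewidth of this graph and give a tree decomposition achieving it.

Treewidth 3.
Bags: B1 = {1, 3, 8, 11}  B2 = {3, 8, 10, 11}  B3 = {3, 4, 8, 10}  B4 = {1, 6, 8, 11}  B5 = {3, 4, 8, 9}  B6 = {3, 4, 5, 8}  B7 = {3, 7, 8, 11}  B8 = {2, 3, 7, 8}
Tree: B1–B2, B2–B3, B1–B4, B3–B5, B5–B6, B2–B7, B7–B8

The largest bag has 4 vertices, giving width 3; this decomposition certifies tw(G) ≤ 3. For the lower bound, the 4 vertices {1, 3, 8, 11} are pairwise adjacent, and any tree decomposition puts a clique entirely inside one bag — forcing width ≥ 3. Therefore the treewidth is 3.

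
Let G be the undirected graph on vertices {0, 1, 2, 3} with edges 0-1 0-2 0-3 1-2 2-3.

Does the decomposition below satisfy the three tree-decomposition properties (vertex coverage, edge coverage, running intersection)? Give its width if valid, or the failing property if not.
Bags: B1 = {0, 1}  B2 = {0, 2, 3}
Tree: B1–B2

A tree decomposition must satisfy three properties: every vertex lies in some bag; for every edge, both endpoints lie together in some bag; and for every vertex, the bags containing it form a connected subtree. Here edge (2,1) lies in no bag, so the decomposition is invalid.

No — edge (2,1) lies in no bag.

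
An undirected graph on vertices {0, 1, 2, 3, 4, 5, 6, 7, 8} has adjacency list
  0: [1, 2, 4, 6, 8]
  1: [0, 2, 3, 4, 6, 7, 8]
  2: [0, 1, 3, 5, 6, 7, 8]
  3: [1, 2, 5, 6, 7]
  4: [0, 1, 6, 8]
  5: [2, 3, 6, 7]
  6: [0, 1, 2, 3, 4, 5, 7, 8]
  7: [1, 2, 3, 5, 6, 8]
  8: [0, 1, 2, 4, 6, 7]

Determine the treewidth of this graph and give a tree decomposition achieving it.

Treewidth 4.
One such decomposition:
Bags: B1 = {2, 3, 5, 6, 7}  B2 = {1, 2, 3, 6, 7}  B3 = {1, 2, 6, 7, 8}  B4 = {0, 1, 2, 6, 8}  B5 = {0, 1, 4, 6, 8}
Tree: B1–B2, B2–B3, B3–B4, B4–B5

Every bag has size at most 5, so the width is 5 − 1 = 4 and tw(G) ≤ 4. Conversely, {0, 1, 2, 6, 8} is a clique of size 5, and the vertices of any clique must share a bag in every tree decomposition; so some bag has ≥ 5 vertices and tw(G) ≥ 4. Hence tw(G) = 4 exactly.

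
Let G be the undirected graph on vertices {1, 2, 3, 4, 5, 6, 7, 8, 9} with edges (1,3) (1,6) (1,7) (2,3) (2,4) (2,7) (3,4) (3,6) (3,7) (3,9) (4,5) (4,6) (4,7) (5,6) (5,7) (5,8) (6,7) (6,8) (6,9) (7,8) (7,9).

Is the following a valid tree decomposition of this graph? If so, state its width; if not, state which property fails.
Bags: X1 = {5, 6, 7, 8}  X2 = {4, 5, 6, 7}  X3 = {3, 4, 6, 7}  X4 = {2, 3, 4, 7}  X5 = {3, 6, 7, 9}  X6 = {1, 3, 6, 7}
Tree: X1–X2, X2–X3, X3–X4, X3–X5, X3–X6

Yes; width 3.

Every vertex of G appears in some bag (union = {1, 2, 3, 4, 5, 6, 7, 8, 9}); every edge is covered by a bag; and for each vertex v the set of bags containing v is connected in the bag tree. The decomposition is therefore valid. The largest bag has 4 vertices, so the width is 3.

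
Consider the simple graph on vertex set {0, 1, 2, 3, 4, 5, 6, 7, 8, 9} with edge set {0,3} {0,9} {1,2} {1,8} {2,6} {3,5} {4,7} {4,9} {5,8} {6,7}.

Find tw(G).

2

A width-2 tree decomposition is:
Bags: B1 = {3, 5, 8}  B2 = {0, 3, 8}  B3 = {0, 8, 9}  B4 = {4, 8, 9}  B5 = {4, 7, 8}  B6 = {6, 7, 8}  B7 = {2, 6, 8}  B8 = {1, 2, 8}
Tree: B1–B2, B2–B3, B3–B4, B4–B5, B5–B6, B6–B7, B7–B8
Every bag has size at most 3, so the width is 3 − 1 = 2 and tw(G) ≤ 2. The edges 8–5–3–0–9–4–7–6–2–1–8 form a cycle, so G is not a tree and its treewidth is at least 2. Combining the bounds, tw(G) = 2.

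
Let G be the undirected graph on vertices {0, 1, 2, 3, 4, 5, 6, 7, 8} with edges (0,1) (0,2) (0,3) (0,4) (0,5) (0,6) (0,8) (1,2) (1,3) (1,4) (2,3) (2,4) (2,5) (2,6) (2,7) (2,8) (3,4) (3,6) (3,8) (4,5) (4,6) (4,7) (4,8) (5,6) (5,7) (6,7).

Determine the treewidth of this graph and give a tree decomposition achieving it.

Treewidth 4.
Bags: B1 = {0, 2, 3, 4, 6}  B2 = {0, 2, 3, 4, 8}  B3 = {0, 2, 4, 5, 6}  B4 = {0, 1, 2, 3, 4}  B5 = {2, 4, 5, 6, 7}
Tree: B1–B2, B1–B3, B1–B4, B3–B5

Each bag holds 5 vertices, so the decomposition has width 4, which upper-bounds the treewidth. Conversely, {0, 2, 3, 4, 8} is a clique of size 5, and the vertices of any clique must share a bag in every tree decomposition; so some bag has ≥ 5 vertices and tw(G) ≥ 4. The upper and lower bounds meet at 4, so that is the treewidth.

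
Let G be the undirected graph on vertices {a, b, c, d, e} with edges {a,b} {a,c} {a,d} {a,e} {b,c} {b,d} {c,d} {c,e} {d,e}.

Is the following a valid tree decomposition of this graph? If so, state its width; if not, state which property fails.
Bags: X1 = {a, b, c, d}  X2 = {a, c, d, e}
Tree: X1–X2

Yes; width 3.

Checking the three conditions: (i) the bags cover all of {a, b, c, d, e}; (ii) for each edge, some bag contains both endpoints; (iii) the bags containing any fixed vertex form a subtree. All hold, so the decomposition is valid with width 4 − 1 = 3.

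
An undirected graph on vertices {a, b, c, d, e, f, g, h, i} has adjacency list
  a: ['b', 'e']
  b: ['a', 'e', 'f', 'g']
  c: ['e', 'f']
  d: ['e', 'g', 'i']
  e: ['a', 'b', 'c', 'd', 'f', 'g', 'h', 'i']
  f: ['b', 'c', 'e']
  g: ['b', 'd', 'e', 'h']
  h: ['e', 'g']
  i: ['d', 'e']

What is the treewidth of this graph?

A width-2 tree decomposition is:
Bags: B1 = {d, e, g}  B2 = {d, e, i}  B3 = {b, e, g}  B4 = {b, e, f}  B5 = {e, g, h}  B6 = {a, b, e}  B7 = {c, e, f}
Tree: B1–B2, B1–B3, B3–B4, B1–B5, B3–B6, B4–B7
The largest bag has 3 vertices, giving width 2; this decomposition certifies tw(G) ≤ 2. For the lower bound, the 3 vertices {c, e, f} are pairwise adjacent, and any tree decomposition puts a clique entirely inside one bag — forcing width ≥ 2. The upper and lower bounds meet at 2, so that is the treewidth.

2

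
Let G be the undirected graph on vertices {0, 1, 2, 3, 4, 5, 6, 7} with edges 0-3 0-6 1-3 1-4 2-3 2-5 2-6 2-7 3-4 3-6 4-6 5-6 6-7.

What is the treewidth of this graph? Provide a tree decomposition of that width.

The largest bag has 3 vertices, giving width 2; this decomposition certifies tw(G) ≤ 2. On the other hand G contains the 3-clique {1, 3, 4}. A clique must lie in a single bag of any decomposition, so no decomposition can have width below 2. Combining the bounds, tw(G) = 2.

Treewidth 2.
Bags: B1 = {3, 4, 6}  B2 = {2, 3, 6}  B3 = {2, 5, 6}  B4 = {2, 6, 7}  B5 = {1, 3, 4}  B6 = {0, 3, 6}
Tree: B1–B2, B2–B3, B2–B4, B1–B5, B2–B6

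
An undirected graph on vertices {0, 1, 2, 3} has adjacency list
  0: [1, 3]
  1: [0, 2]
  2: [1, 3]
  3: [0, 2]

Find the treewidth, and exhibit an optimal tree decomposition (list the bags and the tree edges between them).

Each bag holds 3 vertices, so the decomposition has width 2, which upper-bounds the treewidth. The edges 1–0–3–2–1 form a cycle, so G is not a tree and its treewidth is at least 2. The upper and lower bounds meet at 2, so that is the treewidth.

Treewidth 2.
One optimal decomposition is:
Bags: B1 = {0, 1, 3}  B2 = {1, 2, 3}
Tree: B1–B2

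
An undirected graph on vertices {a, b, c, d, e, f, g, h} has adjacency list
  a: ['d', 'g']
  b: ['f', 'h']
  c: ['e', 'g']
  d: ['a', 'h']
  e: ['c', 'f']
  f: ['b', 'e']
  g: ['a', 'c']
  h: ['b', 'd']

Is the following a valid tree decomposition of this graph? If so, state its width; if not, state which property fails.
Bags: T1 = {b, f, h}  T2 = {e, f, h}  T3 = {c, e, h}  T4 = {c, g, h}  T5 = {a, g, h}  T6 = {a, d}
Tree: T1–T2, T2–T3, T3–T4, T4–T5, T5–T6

No — edge (h,d) lies in no bag.

A tree decomposition must satisfy three properties: every vertex lies in some bag; for every edge, both endpoints lie together in some bag; and for every vertex, the bags containing it form a connected subtree. Here edge (h,d) lies in no bag, so the decomposition is invalid.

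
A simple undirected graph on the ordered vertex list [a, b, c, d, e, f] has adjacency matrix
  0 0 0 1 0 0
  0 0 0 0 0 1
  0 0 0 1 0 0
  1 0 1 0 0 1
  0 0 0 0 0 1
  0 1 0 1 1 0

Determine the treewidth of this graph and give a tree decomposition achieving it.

Each bag holds 2 vertices, so the decomposition has width 1, which upper-bounds the treewidth. G has an edge, so its treewidth is at least 1. Hence tw(G) = 1 exactly.

Treewidth 1.
One optimal decomposition is:
Bags: B1 = {b, f}  B2 = {e, f}  B3 = {d, f}  B4 = {a, d}  B5 = {c, d}
Tree: B1–B2, B2–B3, B3–B4, B3–B5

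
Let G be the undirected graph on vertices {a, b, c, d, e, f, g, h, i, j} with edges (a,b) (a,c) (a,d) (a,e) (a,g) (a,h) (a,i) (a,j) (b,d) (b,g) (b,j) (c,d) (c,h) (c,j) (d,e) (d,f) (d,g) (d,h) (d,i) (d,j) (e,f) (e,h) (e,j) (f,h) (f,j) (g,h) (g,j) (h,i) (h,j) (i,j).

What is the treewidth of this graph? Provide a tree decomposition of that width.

Treewidth 4.
One such decomposition:
Bags: B1 = {a, d, e, h, j}  B2 = {a, d, g, h, j}  B3 = {d, e, f, h, j}  B4 = {a, b, d, g, j}  B5 = {a, c, d, h, j}  B6 = {a, d, h, i, j}
Tree: B1–B2, B1–B3, B2–B4, B2–B5, B2–B6

Every bag has size at most 5, so the width is 5 − 1 = 4 and tw(G) ≤ 4. Conversely, {a, d, g, h, j} is a clique of size 5, and the vertices of any clique must share a bag in every tree decomposition; so some bag has ≥ 5 vertices and tw(G) ≥ 4. The upper and lower bounds meet at 4, so that is the treewidth.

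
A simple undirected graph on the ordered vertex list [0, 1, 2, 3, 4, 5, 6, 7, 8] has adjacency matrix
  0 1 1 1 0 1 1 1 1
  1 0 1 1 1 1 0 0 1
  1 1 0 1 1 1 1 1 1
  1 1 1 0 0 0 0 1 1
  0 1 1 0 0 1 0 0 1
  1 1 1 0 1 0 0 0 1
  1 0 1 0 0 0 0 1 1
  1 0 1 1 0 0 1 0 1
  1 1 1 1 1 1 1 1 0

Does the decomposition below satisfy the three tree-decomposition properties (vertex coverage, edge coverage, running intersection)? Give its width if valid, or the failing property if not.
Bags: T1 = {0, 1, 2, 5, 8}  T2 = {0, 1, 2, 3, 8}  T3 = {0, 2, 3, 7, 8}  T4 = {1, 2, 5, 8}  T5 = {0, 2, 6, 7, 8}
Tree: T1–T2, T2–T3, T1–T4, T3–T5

A tree decomposition must satisfy three properties: every vertex lies in some bag; for every edge, both endpoints lie together in some bag; and for every vertex, the bags containing it form a connected subtree. Here vertex 4 appears in no bag, so the decomposition is invalid.

No — vertex 4 appears in no bag.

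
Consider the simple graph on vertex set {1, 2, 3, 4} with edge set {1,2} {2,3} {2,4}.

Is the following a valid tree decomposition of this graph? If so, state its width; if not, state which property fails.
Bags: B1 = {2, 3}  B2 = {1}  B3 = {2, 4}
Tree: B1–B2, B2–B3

No — edge (2,1) lies in no bag.

A tree decomposition must satisfy three properties: every vertex lies in some bag; for every edge, both endpoints lie together in some bag; and for every vertex, the bags containing it form a connected subtree. Here edge (2,1) lies in no bag, so the decomposition is invalid.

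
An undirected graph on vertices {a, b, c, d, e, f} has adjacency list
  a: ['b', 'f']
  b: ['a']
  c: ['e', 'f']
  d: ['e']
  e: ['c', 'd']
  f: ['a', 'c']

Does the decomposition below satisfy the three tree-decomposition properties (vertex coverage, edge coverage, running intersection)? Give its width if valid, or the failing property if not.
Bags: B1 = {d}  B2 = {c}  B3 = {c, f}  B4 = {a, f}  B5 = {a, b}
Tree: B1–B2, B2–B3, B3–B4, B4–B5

No — vertex e appears in no bag.

A tree decomposition must satisfy three properties: every vertex lies in some bag; for every edge, both endpoints lie together in some bag; and for every vertex, the bags containing it form a connected subtree. Here vertex e appears in no bag, so the decomposition is invalid.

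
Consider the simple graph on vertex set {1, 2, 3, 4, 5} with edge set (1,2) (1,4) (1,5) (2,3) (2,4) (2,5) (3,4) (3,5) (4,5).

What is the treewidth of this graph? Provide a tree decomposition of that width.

Treewidth 3.
Bags: B1 = {1, 2, 4, 5}  B2 = {2, 3, 4, 5}
Tree: B1–B2

Each bag holds 4 vertices, so the decomposition has width 3, which upper-bounds the treewidth. For the lower bound, the 4 vertices {1, 2, 4, 5} are pairwise adjacent, and any tree decomposition puts a clique entirely inside one bag — forcing width ≥ 3. Combining the bounds, tw(G) = 3.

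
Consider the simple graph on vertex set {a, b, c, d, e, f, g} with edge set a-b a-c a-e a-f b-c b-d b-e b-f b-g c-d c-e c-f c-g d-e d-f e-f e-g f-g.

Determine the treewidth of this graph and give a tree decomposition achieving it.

Every bag has size at most 5, so the width is 5 − 1 = 4 and tw(G) ≤ 4. For the lower bound, the 5 vertices {b, c, d, e, f} are pairwise adjacent, and any tree decomposition puts a clique entirely inside one bag — forcing width ≥ 4. Therefore the treewidth is 4.

Treewidth 4.
One optimal decomposition is:
Bags: B1 = {b, c, e, f, g}  B2 = {b, c, d, e, f}  B3 = {a, b, c, e, f}
Tree: B1–B2, B2–B3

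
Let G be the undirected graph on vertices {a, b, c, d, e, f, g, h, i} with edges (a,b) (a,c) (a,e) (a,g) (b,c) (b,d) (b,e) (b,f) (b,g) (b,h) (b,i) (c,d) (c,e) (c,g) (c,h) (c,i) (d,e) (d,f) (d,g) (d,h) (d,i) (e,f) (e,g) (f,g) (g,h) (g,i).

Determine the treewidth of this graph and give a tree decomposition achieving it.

The largest bag has 5 vertices, giving width 4; this decomposition certifies tw(G) ≤ 4. Conversely, {b, c, d, e, g} is a clique of size 5, and the vertices of any clique must share a bag in every tree decomposition; so some bag has ≥ 5 vertices and tw(G) ≥ 4. Therefore the treewidth is 4.

Treewidth 4.
One such decomposition:
Bags: B1 = {b, c, d, g, i}  B2 = {b, c, d, g, h}  B3 = {b, c, d, e, g}  B4 = {a, b, c, e, g}  B5 = {b, d, e, f, g}
Tree: B1–B2, B2–B3, B3–B4, B3–B5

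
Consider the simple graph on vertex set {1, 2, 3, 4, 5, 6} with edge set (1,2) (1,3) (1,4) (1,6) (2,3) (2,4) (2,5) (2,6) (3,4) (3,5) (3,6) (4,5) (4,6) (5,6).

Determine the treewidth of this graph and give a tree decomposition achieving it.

Every bag has size at most 5, so the width is 5 − 1 = 4 and tw(G) ≤ 4. On the other hand G contains the 5-clique {1, 2, 3, 4, 6}. A clique must lie in a single bag of any decomposition, so no decomposition can have width below 4. The upper and lower bounds meet at 4, so that is the treewidth.

Treewidth 4.
One such decomposition:
Bags: B1 = {1, 2, 3, 4, 6}  B2 = {2, 3, 4, 5, 6}
Tree: B1–B2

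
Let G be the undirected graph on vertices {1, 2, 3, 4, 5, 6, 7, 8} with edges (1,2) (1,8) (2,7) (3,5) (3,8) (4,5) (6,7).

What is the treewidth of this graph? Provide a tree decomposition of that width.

Each bag holds 2 vertices, so the decomposition has width 1, which upper-bounds the treewidth. Any graph with an edge has treewidth ≥ 1, and G has the edge 4–5. The upper and lower bounds meet at 1, so that is the treewidth.

Treewidth 1.
One optimal decomposition is:
Bags: B1 = {4, 5}  B2 = {3, 5}  B3 = {3, 8}  B4 = {1, 8}  B5 = {1, 2}  B6 = {2, 7}  B7 = {6, 7}
Tree: B1–B2, B2–B3, B3–B4, B4–B5, B5–B6, B6–B7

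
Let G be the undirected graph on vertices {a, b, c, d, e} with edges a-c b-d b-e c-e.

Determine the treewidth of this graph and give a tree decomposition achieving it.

Treewidth 1.
One such decomposition:
Bags: B1 = {b, d}  B2 = {b, e}  B3 = {c, e}  B4 = {a, c}
Tree: B1–B2, B2–B3, B3–B4

The largest bag has 2 vertices, giving width 1; this decomposition certifies tw(G) ≤ 1. G has an edge, so its treewidth is at least 1. Therefore the treewidth is 1.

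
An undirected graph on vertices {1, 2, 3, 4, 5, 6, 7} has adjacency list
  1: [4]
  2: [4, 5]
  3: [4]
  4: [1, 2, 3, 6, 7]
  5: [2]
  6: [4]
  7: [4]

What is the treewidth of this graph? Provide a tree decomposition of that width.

Treewidth 1.
Bags: B1 = {4, 7}  B2 = {3, 4}  B3 = {1, 4}  B4 = {2, 4}  B5 = {4, 6}  B6 = {2, 5}
Tree: B1–B2, B2–B3, B1–B4, B2–B5, B4–B6

Each bag holds 2 vertices, so the decomposition has width 1, which upper-bounds the treewidth. G has an edge, so its treewidth is at least 1. Therefore the treewidth is 1.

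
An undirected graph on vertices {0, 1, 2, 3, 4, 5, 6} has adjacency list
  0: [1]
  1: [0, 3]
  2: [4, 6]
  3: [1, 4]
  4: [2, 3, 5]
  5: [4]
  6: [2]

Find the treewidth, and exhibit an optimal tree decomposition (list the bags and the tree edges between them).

Treewidth 1.
One optimal decomposition is:
Bags: B1 = {3, 4}  B2 = {1, 3}  B3 = {0, 1}  B4 = {2, 4}  B5 = {2, 6}  B6 = {4, 5}
Tree: B1–B2, B2–B3, B1–B4, B4–B5, B1–B6

Every bag has size at most 2, so the width is 2 − 1 = 1 and tw(G) ≤ 1. Since G has at least one edge (e.g. 3–4), it is not an edgeless graph, so tw(G) ≥ 1. Combining the bounds, tw(G) = 1.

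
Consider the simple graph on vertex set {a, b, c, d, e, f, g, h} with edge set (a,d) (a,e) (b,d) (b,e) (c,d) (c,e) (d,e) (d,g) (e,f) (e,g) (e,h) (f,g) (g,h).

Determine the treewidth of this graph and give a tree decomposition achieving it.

Every bag has size at most 3, so the width is 3 − 1 = 2 and tw(G) ≤ 2. Conversely, {d, e, g} is a clique of size 3, and the vertices of any clique must share a bag in every tree decomposition; so some bag has ≥ 3 vertices and tw(G) ≥ 2. Therefore the treewidth is 2.

Treewidth 2.
One such decomposition:
Bags: B1 = {d, e, g}  B2 = {e, f, g}  B3 = {a, d, e}  B4 = {c, d, e}  B5 = {e, g, h}  B6 = {b, d, e}
Tree: B1–B2, B1–B3, B1–B4, B1–B5, B3–B6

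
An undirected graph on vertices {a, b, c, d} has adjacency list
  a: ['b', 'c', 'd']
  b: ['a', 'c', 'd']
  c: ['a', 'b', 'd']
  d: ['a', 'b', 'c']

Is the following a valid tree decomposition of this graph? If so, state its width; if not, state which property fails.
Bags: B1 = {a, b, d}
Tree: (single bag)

No — vertex c appears in no bag.

A tree decomposition must satisfy three properties: every vertex lies in some bag; for every edge, both endpoints lie together in some bag; and for every vertex, the bags containing it form a connected subtree. Here vertex c appears in no bag, so the decomposition is invalid.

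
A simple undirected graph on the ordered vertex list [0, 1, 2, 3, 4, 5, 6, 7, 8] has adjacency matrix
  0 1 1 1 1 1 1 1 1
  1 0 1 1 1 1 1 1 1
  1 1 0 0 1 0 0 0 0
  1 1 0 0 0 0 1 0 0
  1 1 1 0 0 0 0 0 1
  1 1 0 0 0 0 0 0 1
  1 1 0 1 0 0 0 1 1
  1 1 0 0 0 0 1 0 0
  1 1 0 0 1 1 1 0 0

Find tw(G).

3

A width-3 tree decomposition is:
Bags: B1 = {0, 1, 6, 8}  B2 = {0, 1, 3, 6}  B3 = {0, 1, 4, 8}  B4 = {0, 1, 6, 7}  B5 = {0, 1, 5, 8}  B6 = {0, 1, 2, 4}
Tree: B1–B2, B1–B3, B2–B4, B3–B5, B3–B6
Each bag holds 4 vertices, so the decomposition has width 3, which upper-bounds the treewidth. On the other hand G contains the 4-clique {0, 1, 2, 4}. A clique must lie in a single bag of any decomposition, so no decomposition can have width below 3. The upper and lower bounds meet at 3, so that is the treewidth.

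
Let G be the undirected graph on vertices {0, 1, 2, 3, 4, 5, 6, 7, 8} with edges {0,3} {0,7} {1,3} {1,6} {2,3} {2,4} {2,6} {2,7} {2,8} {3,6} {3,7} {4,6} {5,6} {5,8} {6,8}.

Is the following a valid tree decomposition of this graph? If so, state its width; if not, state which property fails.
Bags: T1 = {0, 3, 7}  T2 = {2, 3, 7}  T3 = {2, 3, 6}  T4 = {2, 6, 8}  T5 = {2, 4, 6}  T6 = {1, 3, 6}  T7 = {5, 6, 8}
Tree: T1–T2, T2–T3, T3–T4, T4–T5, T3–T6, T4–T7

Every vertex of G appears in some bag (union = {0, 1, 2, 3, 4, 5, 6, 7, 8}); every edge is covered by a bag; and for each vertex v the set of bags containing v is connected in the bag tree. The decomposition is therefore valid. The largest bag has 3 vertices, so the width is 2.

Yes; width 2.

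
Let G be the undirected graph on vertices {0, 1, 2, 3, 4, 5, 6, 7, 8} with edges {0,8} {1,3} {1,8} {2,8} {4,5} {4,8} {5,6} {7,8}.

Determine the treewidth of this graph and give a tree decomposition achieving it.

Each bag holds 2 vertices, so the decomposition has width 1, which upper-bounds the treewidth. Any graph with an edge has treewidth ≥ 1, and G has the edge 8–1. Hence tw(G) = 1 exactly.

Treewidth 1.
One optimal decomposition is:
Bags: B1 = {1, 8}  B2 = {1, 3}  B3 = {7, 8}  B4 = {2, 8}  B5 = {4, 8}  B6 = {4, 5}  B7 = {5, 6}  B8 = {0, 8}
Tree: B1–B2, B1–B3, B3–B4, B4–B5, B5–B6, B6–B7, B5–B8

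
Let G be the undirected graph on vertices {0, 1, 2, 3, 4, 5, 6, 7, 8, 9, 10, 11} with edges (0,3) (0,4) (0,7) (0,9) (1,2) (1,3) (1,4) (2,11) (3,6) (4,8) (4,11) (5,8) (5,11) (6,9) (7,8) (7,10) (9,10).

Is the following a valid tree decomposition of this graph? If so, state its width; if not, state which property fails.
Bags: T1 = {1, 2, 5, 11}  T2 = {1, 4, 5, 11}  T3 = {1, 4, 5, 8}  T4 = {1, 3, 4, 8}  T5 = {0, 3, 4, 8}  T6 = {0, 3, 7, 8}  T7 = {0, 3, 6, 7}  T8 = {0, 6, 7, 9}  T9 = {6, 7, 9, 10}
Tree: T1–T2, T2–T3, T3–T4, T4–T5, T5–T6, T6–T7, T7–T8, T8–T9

Checking the three conditions: (i) the bags cover all of {0, 1, 2, 3, 4, 5, 6, 7, 8, 9, 10, 11}; (ii) for each edge, some bag contains both endpoints; (iii) the bags containing any fixed vertex form a subtree. All hold, so the decomposition is valid with width 4 − 1 = 3.

Yes; width 3.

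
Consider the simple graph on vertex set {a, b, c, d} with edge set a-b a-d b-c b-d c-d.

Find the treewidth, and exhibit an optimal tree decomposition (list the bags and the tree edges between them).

Each bag holds 3 vertices, so the decomposition has width 2, which upper-bounds the treewidth. For the lower bound, the 3 vertices {b, c, d} are pairwise adjacent, and any tree decomposition puts a clique entirely inside one bag — forcing width ≥ 2. The upper and lower bounds meet at 2, so that is the treewidth.

Treewidth 2.
Bags: B1 = {b, c, d}  B2 = {a, b, d}
Tree: B1–B2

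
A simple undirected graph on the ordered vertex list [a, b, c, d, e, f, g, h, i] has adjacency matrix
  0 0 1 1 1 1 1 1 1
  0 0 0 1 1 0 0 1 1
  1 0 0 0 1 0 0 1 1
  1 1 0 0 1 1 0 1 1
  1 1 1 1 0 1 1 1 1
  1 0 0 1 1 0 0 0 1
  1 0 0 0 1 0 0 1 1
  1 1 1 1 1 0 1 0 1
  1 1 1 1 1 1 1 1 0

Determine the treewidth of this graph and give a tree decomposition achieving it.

Treewidth 4.
One optimal decomposition is:
Bags: B1 = {a, d, e, h, i}  B2 = {a, c, e, h, i}  B3 = {b, d, e, h, i}  B4 = {a, e, g, h, i}  B5 = {a, d, e, f, i}
Tree: B1–B2, B1–B3, B2–B4, B1–B5

Each bag holds 5 vertices, so the decomposition has width 4, which upper-bounds the treewidth. For the lower bound, the 5 vertices {a, d, e, h, i} are pairwise adjacent, and any tree decomposition puts a clique entirely inside one bag — forcing width ≥ 4. The upper and lower bounds meet at 4, so that is the treewidth.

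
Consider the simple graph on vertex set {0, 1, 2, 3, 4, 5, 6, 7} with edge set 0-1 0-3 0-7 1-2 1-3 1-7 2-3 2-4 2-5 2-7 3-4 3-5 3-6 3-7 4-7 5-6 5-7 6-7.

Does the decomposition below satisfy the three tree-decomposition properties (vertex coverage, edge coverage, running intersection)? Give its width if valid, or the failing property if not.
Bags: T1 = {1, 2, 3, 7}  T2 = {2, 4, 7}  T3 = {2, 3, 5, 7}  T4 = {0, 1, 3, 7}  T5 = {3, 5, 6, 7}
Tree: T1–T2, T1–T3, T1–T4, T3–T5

No — edge (3,4) lies in no bag.

A tree decomposition must satisfy three properties: every vertex lies in some bag; for every edge, both endpoints lie together in some bag; and for every vertex, the bags containing it form a connected subtree. Here edge (3,4) lies in no bag, so the decomposition is invalid.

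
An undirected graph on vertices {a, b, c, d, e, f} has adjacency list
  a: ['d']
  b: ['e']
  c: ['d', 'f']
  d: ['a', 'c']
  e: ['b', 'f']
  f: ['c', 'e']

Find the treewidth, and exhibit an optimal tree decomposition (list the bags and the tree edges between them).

Each bag holds 2 vertices, so the decomposition has width 1, which upper-bounds the treewidth. Since G has at least one edge (e.g. a–d), it is not an edgeless graph, so tw(G) ≥ 1. Hence tw(G) = 1 exactly.

Treewidth 1.
One optimal decomposition is:
Bags: B1 = {a, d}  B2 = {c, d}  B3 = {c, f}  B4 = {e, f}  B5 = {b, e}
Tree: B1–B2, B2–B3, B3–B4, B4–B5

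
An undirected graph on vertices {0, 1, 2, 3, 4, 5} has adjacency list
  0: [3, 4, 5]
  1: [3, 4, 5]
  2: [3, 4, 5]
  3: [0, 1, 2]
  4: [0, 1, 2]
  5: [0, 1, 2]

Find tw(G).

A width-3 tree decomposition is:
Bags: B1 = {0, 3, 4, 5}  B2 = {1, 3, 4, 5}  B3 = {2, 3, 4, 5}
Tree: B1–B2, B2–B3
Each bag holds 4 vertices, so the decomposition has width 3, which upper-bounds the treewidth. For the lower bound: the 4 vertex sets {0,5}, {1,4}, {3}, {2} are disjoint, each induces a connected subgraph, and every pair is joined by at least one edge of G. Contracting each set to a single vertex therefore yields K_{4} as a minor, and since treewidth is minor-monotone, tw(G) ≥ tw(K_{4}) = 3. The upper and lower bounds meet at 3, so that is the treewidth.

3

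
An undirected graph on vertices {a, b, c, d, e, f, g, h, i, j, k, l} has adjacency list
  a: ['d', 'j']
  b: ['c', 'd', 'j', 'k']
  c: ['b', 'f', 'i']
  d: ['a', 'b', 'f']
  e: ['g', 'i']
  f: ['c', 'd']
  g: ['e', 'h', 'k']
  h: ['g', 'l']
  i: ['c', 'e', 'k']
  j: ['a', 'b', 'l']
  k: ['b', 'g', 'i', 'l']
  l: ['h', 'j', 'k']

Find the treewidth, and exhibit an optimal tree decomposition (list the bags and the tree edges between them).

The largest bag has 4 vertices, giving width 3; this decomposition certifies tw(G) ≤ 3. For the lower bound: the 4 vertex sets {a,d,f}, {c}, {b}, {i,j,k,l} are disjoint, each induces a connected subgraph, and every pair is joined by at least one edge of G. Contracting each set to a single vertex therefore yields K_{4} as a minor, and since treewidth is minor-monotone, tw(G) ≥ tw(K_{4}) = 3. The upper and lower bounds meet at 3, so that is the treewidth.

Treewidth 3.
One such decomposition:
Bags: B1 = {a, c, d, f}  B2 = {a, b, c, d}  B3 = {a, b, c, j}  B4 = {b, c, i, j}  B5 = {b, i, j, k}  B6 = {i, j, k, l}  B7 = {e, i, k, l}  B8 = {e, g, k, l}  B9 = {e, g, h, l}
Tree: B1–B2, B2–B3, B3–B4, B4–B5, B5–B6, B6–B7, B7–B8, B8–B9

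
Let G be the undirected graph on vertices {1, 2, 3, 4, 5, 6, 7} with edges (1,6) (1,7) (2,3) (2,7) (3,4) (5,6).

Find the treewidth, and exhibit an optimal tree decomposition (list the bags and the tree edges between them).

Treewidth 1.
One such decomposition:
Bags: B1 = {5, 6}  B2 = {1, 6}  B3 = {1, 7}  B4 = {2, 7}  B5 = {2, 3}  B6 = {3, 4}
Tree: B1–B2, B2–B3, B3–B4, B4–B5, B5–B6

The largest bag has 2 vertices, giving width 1; this decomposition certifies tw(G) ≤ 1. Any graph with an edge has treewidth ≥ 1, and G has the edge 5–6. Hence tw(G) = 1 exactly.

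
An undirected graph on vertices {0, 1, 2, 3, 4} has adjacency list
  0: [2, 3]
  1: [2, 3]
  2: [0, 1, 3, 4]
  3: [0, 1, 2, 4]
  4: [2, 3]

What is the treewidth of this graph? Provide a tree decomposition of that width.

The largest bag has 3 vertices, giving width 2; this decomposition certifies tw(G) ≤ 2. For the lower bound, the 3 vertices {0, 2, 3} are pairwise adjacent, and any tree decomposition puts a clique entirely inside one bag — forcing width ≥ 2. Hence tw(G) = 2 exactly.

Treewidth 2.
One such decomposition:
Bags: B1 = {1, 2, 3}  B2 = {2, 3, 4}  B3 = {0, 2, 3}
Tree: B1–B2, B2–B3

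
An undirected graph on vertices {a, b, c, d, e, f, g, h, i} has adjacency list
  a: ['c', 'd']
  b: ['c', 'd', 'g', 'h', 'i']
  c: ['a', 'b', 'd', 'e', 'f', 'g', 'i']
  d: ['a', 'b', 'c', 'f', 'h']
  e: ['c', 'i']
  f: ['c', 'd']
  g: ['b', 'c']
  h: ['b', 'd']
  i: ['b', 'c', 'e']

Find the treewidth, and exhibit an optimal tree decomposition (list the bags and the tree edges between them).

Treewidth 2.
Bags: B1 = {a, c, d}  B2 = {b, c, d}  B3 = {b, d, h}  B4 = {c, d, f}  B5 = {b, c, i}  B6 = {b, c, g}  B7 = {c, e, i}
Tree: B1–B2, B2–B3, B1–B4, B2–B5, B5–B6, B5–B7

Every bag has size at most 3, so the width is 3 − 1 = 2 and tw(G) ≤ 2. On the other hand G contains the 3-clique {b, d, h}. A clique must lie in a single bag of any decomposition, so no decomposition can have width below 2. Combining the bounds, tw(G) = 2.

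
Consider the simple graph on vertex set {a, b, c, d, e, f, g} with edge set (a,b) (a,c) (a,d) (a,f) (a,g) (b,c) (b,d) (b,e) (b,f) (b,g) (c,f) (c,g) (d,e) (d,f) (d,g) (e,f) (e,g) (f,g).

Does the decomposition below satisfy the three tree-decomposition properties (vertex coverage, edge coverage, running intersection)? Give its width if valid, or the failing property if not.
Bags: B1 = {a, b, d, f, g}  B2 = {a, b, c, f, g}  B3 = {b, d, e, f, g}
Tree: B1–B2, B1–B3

Yes; width 4.

Checking the three conditions: (i) the bags cover all of {a, b, c, d, e, f, g}; (ii) for each edge, some bag contains both endpoints; (iii) the bags containing any fixed vertex form a subtree. All hold, so the decomposition is valid with width 5 − 1 = 4.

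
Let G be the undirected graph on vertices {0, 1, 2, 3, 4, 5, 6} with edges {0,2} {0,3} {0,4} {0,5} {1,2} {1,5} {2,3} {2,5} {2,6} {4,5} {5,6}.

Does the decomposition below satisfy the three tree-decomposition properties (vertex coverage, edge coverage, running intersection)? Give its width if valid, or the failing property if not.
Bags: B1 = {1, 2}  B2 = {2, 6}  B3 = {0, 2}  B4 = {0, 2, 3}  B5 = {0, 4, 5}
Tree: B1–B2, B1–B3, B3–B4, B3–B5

No — edge (1,5) lies in no bag.

A tree decomposition must satisfy three properties: every vertex lies in some bag; for every edge, both endpoints lie together in some bag; and for every vertex, the bags containing it form a connected subtree. Here edge (1,5) lies in no bag, so the decomposition is invalid.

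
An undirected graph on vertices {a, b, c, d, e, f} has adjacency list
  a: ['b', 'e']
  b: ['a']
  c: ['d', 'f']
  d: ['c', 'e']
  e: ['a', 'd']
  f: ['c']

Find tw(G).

1

A width-1 tree decomposition is:
Bags: B1 = {a, e}  B2 = {d, e}  B3 = {c, d}  B4 = {a, b}  B5 = {c, f}
Tree: B1–B2, B2–B3, B1–B4, B3–B5
The largest bag has 2 vertices, giving width 1; this decomposition certifies tw(G) ≤ 1. G has an edge, so its treewidth is at least 1. Combining the bounds, tw(G) = 1.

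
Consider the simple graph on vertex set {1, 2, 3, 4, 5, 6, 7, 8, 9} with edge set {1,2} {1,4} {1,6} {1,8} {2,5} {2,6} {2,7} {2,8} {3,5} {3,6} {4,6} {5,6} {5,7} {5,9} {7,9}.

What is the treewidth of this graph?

A width-2 tree decomposition is:
Bags: B1 = {1, 2, 6}  B2 = {2, 5, 6}  B3 = {3, 5, 6}  B4 = {2, 5, 7}  B5 = {1, 4, 6}  B6 = {1, 2, 8}  B7 = {5, 7, 9}
Tree: B1–B2, B2–B3, B2–B4, B1–B5, B1–B6, B4–B7
Each bag holds 3 vertices, so the decomposition has width 2, which upper-bounds the treewidth. On the other hand G contains the 3-clique {5, 7, 9}. A clique must lie in a single bag of any decomposition, so no decomposition can have width below 2. Combining the bounds, tw(G) = 2.

2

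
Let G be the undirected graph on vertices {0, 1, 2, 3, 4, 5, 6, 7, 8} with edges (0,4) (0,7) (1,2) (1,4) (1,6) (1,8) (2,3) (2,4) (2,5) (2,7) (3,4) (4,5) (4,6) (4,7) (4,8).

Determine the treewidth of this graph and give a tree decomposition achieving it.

Each bag holds 3 vertices, so the decomposition has width 2, which upper-bounds the treewidth. On the other hand G contains the 3-clique {0, 4, 7}. A clique must lie in a single bag of any decomposition, so no decomposition can have width below 2. Therefore the treewidth is 2.

Treewidth 2.
One optimal decomposition is:
Bags: B1 = {2, 4, 5}  B2 = {1, 2, 4}  B3 = {1, 4, 6}  B4 = {2, 3, 4}  B5 = {2, 4, 7}  B6 = {0, 4, 7}  B7 = {1, 4, 8}
Tree: B1–B2, B2–B3, B1–B4, B1–B5, B5–B6, B2–B7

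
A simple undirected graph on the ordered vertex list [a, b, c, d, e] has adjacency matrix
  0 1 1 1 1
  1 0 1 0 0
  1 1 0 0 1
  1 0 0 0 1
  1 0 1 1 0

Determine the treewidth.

2

A width-2 tree decomposition is:
Bags: B1 = {a, c, e}  B2 = {a, d, e}  B3 = {a, b, c}
Tree: B1–B2, B1–B3
The largest bag has 3 vertices, giving width 2; this decomposition certifies tw(G) ≤ 2. Conversely, {a, d, e} is a clique of size 3, and the vertices of any clique must share a bag in every tree decomposition; so some bag has ≥ 3 vertices and tw(G) ≥ 2. The upper and lower bounds meet at 2, so that is the treewidth.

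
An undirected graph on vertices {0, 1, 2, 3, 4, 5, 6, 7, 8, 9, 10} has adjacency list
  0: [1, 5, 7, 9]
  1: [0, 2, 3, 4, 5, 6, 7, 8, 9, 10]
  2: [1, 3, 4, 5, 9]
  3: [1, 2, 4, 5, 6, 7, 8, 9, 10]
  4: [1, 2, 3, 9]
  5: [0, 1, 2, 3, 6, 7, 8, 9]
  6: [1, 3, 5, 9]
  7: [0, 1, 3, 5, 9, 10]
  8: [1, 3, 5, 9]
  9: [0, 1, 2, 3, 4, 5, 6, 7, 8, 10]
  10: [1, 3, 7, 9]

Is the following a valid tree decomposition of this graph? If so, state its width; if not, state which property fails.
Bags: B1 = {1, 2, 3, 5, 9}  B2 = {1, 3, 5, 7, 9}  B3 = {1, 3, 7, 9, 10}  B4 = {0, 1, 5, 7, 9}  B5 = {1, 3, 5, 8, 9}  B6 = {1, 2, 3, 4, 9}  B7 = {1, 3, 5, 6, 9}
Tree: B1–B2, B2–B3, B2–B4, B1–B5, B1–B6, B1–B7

Yes; width 4.

Vertex coverage: the bags together contain {0, 1, 2, 3, 4, 5, 6, 7, 8, 9, 10}, the full vertex set. Edge coverage: each edge of G has both endpoints in at least one bag. Running intersection: for every vertex, the bags containing it form a connected subtree. All three properties hold, so this is a valid tree decomposition of width max|bag| − 1 = 4, and hence tw(G) ≤ 4.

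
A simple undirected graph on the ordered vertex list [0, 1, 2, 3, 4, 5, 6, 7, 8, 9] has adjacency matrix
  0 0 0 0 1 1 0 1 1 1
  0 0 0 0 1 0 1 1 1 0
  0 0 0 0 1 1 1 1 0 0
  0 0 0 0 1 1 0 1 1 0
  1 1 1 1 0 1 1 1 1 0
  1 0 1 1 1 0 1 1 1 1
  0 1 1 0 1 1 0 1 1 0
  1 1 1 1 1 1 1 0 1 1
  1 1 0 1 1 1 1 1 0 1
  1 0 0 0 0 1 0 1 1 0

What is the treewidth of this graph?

A width-4 tree decomposition is:
Bags: B1 = {4, 5, 6, 7, 8}  B2 = {2, 4, 5, 6, 7}  B3 = {0, 4, 5, 7, 8}  B4 = {1, 4, 6, 7, 8}  B5 = {0, 5, 7, 8, 9}  B6 = {3, 4, 5, 7, 8}
Tree: B1–B2, B1–B3, B1–B4, B3–B5, B1–B6
Each bag holds 5 vertices, so the decomposition has width 4, which upper-bounds the treewidth. For the lower bound, the 5 vertices {0, 5, 7, 8, 9} are pairwise adjacent, and any tree decomposition puts a clique entirely inside one bag — forcing width ≥ 4. Hence tw(G) = 4 exactly.

4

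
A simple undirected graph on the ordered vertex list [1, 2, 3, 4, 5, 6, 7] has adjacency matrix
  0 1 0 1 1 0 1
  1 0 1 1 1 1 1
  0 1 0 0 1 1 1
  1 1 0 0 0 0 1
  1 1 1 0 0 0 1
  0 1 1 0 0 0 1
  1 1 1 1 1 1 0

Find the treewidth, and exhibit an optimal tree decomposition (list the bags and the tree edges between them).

Treewidth 3.
One such decomposition:
Bags: B1 = {2, 3, 5, 7}  B2 = {1, 2, 5, 7}  B3 = {1, 2, 4, 7}  B4 = {2, 3, 6, 7}
Tree: B1–B2, B2–B3, B1–B4

Each bag holds 4 vertices, so the decomposition has width 3, which upper-bounds the treewidth. For the lower bound, the 4 vertices {1, 2, 4, 7} are pairwise adjacent, and any tree decomposition puts a clique entirely inside one bag — forcing width ≥ 3. Therefore the treewidth is 3.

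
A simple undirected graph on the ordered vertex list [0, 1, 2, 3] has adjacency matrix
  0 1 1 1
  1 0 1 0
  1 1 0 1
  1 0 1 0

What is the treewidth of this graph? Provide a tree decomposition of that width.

Treewidth 2.
One optimal decomposition is:
Bags: B1 = {0, 2, 3}  B2 = {0, 1, 2}
Tree: B1–B2

The largest bag has 3 vertices, giving width 2; this decomposition certifies tw(G) ≤ 2. On the other hand G contains the 3-clique {0, 1, 2}. A clique must lie in a single bag of any decomposition, so no decomposition can have width below 2. Hence tw(G) = 2 exactly.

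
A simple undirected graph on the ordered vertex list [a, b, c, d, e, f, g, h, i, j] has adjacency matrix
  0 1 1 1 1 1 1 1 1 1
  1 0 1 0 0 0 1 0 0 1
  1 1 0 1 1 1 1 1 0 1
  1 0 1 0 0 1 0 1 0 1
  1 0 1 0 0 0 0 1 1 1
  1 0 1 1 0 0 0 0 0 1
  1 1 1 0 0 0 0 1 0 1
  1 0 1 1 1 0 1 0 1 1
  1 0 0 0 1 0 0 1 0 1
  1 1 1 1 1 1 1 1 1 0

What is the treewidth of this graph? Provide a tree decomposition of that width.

Each bag holds 5 vertices, so the decomposition has width 4, which upper-bounds the treewidth. On the other hand G contains the 5-clique {a, c, d, h, j}. A clique must lie in a single bag of any decomposition, so no decomposition can have width below 4. The upper and lower bounds meet at 4, so that is the treewidth.

Treewidth 4.
One optimal decomposition is:
Bags: B1 = {a, b, c, g, j}  B2 = {a, c, g, h, j}  B3 = {a, c, e, h, j}  B4 = {a, c, d, h, j}  B5 = {a, e, h, i, j}  B6 = {a, c, d, f, j}
Tree: B1–B2, B2–B3, B3–B4, B3–B5, B4–B6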